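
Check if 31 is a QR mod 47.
By Euler's criterion: 31^{23} ≡ 46 (mod 47). Since this equals -1 (≡ 46), 31 is not a QR.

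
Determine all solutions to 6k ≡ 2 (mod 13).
9

Since gcd(6, 13) = 1 divides 2, a solution exists.
Multiply both sides by the inverse of 6 mod 13:
  6^(-1) mod 13 = 11
  x ≡ 11 × 2 ≡ 22 ≡ 9 (mod 13)
Verification: 6 × 9 = 54 = 4 × 13 + 2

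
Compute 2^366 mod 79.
Using Fermat: 2^{78} ≡ 1 (mod 79). 366 ≡ 54 (mod 78). So 2^{366} ≡ 2^{54} ≡ 62 (mod 79)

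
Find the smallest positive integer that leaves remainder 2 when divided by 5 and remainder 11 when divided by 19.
M = 5 × 19 = 95. M₁ = 19, y₁ ≡ 4 (mod 5). M₂ = 5, y₂ ≡ 4 (mod 19). x = 2×19×4 + 11×5×4 ≡ 87 (mod 95). The smallest positive such number is 87.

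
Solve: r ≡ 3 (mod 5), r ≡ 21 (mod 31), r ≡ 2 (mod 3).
M = 5 × 31 × 3 = 465. M₁ = 93, y₁ ≡ 2 (mod 5). M₂ = 15, y₂ ≡ 29 (mod 31). M₃ = 155, y₃ ≡ 2 (mod 3). r = 3×93×2 + 21×15×29 + 2×155×2 ≡ 83 (mod 465)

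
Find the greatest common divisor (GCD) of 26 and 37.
1

Using the Euclidean algorithm:
26 = 0 × 37 + 26
37 = 1 × 26 + 11
26 = 2 × 11 + 4
11 = 2 × 4 + 3
4 = 1 × 3 + 1
3 = 3 × 1 + 0

GCD(26, 37) = 1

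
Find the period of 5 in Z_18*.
Powers of 5 mod 18: 5^1≡5, 5^2≡7, 5^3≡17, 5^4≡13, 5^5≡11, 5^6≡1. Order = 6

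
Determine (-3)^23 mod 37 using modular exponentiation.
Using repeated squaring. (-3) ≡ 34 (mod 37). 23 = 16 + 4 + 2 + 1 (binary 10111). Repeated squaring mod 37: 34^1 ≡ 34; 34^2 ≡ 34² = 1156 ≡ 9; 34^4 ≡ 9² = 81 ≡ 7; 34^8 ≡ 7² = 49 ≡ 12; 34^16 ≡ 12² = 144 ≡ 33. Multiply: (-3)^23 ≡ 34^16 × 34^4 × 34^2 × 34^1 ≡ 33 × 7 × 9 × 34 (mod 37): 33 × 7 = 231 ≡ 9; 9 × 9 = 81 ≡ 7; 7 × 34 = 238 ≡ 16. So (-3)^23 ≡ 16 (mod 37).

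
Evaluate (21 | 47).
(21/47) = 21^{23} mod 47 = 1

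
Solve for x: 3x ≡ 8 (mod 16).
8

Since gcd(3, 16) = 1 divides 8, a solution exists.
Multiply both sides by the inverse of 3 mod 16:
  3^(-1) mod 16 = 11
  x ≡ 11 × 8 ≡ 88 ≡ 8 (mod 16)
Verification: 3 × 8 = 24 = 1 × 16 + 8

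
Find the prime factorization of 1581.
3 × 17 × 31

Divide by primes starting from smallest:
1581 ÷ 3 = 527
527 ÷ 17 = 31
31 ÷ 31 = 1

1581 = 3 × 17 × 31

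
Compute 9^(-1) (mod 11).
5

Using Extended Euclidean Algorithm:
gcd(9, 11) = 1
Bezout coefficients: 9 × 5 + 11 × -4 = 1
So 9 × 5 ≡ 1 (mod 11)
The inverse is 5 mod 11 = 5
Verification: 9 × 5 = 45 = 4 × 11 + 1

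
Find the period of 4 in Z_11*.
Powers of 4 mod 11: 4^1≡4, 4^2≡5, 4^3≡9, 4^4≡3, 4^5≡1. Order = 5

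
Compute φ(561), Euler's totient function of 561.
320

Prime factorization: 561 = 3 × 11 × 17
Using the formula φ(n) = n × Π(1 - 1/p) for each prime factor p:
φ(561) = 561 × (1 - 1/3) × (1 - 1/11) × (1 - 1/17)
φ(561) = 320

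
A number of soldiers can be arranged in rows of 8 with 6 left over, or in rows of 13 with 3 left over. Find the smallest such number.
M = 8 × 13 = 104. M₁ = 13, y₁ ≡ 5 (mod 8). M₂ = 8, y₂ ≡ 5 (mod 13). z = 6×13×5 + 3×8×5 ≡ 94 (mod 104). The smallest positive such number is 94.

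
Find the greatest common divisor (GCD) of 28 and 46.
2

Using the Euclidean algorithm:
28 = 0 × 46 + 28
46 = 1 × 28 + 18
28 = 1 × 18 + 10
18 = 1 × 10 + 8
10 = 1 × 8 + 2
8 = 4 × 2 + 0

GCD(28, 46) = 2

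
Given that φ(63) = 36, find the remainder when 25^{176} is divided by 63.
By Euler: 25^{36} ≡ 1 (mod 63) since gcd(25, 63) = 1. 176 = 4×36 + 32. So 25^{176} ≡ 25^{32} ≡ 58 (mod 63)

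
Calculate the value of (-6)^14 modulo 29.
Using repeated squaring. (-6) ≡ 23 (mod 29). 14 = 8 + 4 + 2 (binary 1110). Repeated squaring mod 29: 23^1 ≡ 23; 23^2 ≡ 23² = 529 ≡ 7; 23^4 ≡ 7² = 49 ≡ 20; 23^8 ≡ 20² = 400 ≡ 23. Multiply: (-6)^14 ≡ 23^8 × 23^4 × 23^2 ≡ 23 × 20 × 7 (mod 29): 23 × 20 = 460 ≡ 25; 25 × 7 = 175 ≡ 1. So (-6)^14 ≡ 1 (mod 29).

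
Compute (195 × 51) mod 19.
8

(195 × 51) = 9945
9945 mod 19 = 8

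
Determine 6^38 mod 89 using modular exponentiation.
Using repeated squaring. 38 = 32 + 4 + 2 (binary 100110). Repeated squaring mod 89: 6^1 ≡ 6; 6^2 ≡ 6² = 36 ≡ 36; 6^4 ≡ 36² = 1296 ≡ 50; 6^8 ≡ 50² = 2500 ≡ 8; 6^16 ≡ 8² = 64 ≡ 64; 6^32 ≡ 64² = 4096 ≡ 2. Multiply: 6^38 = 6^32 × 6^4 × 6^2 ≡ 2 × 50 × 36 (mod 89): 2 × 50 = 100 ≡ 11; 11 × 36 = 396 ≡ 40. So 6^38 ≡ 40 (mod 89).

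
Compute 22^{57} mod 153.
46

Using successive squaring:
Binary expansion of 57: 111001
Powers of 22 mod 153 (each is the square of the previous):
  22^1 ≡ 22 (mod 153)
  22^2 ≡ 22² = 484 ≡ 25 (mod 153)
  22^4 ≡ 25² = 625 ≡ 13 (mod 153)
  22^8 ≡ 13² = 169 ≡ 16 (mod 153)
  22^16 ≡ 16² = 256 ≡ 103 (mod 153)
  22^32 ≡ 103² = 10609 ≡ 52 (mod 153)
57 = 32 + 16 + 8 + 1, so 22^57 = 22^32 × 22^16 × 22^8 × 22^1 ≡ 52 × 103 × 16 × 22 (mod 153)
Multiplying step by step:
  52 × 103 = 5356 ≡ 1 (mod 153)
  1 × 16 = 16 ≡ 16 (mod 153)
  16 × 22 = 352 ≡ 46 (mod 153)
Result: 22^57 ≡ 46 (mod 153)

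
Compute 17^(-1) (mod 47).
17^(-1) ≡ 36 (mod 47). Verification: 17 × 36 = 612 ≡ 1 (mod 47)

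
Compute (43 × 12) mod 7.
5

(43 × 12) = 516
516 mod 7 = 5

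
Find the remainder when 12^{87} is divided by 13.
By Fermat: 12^{12} ≡ 1 (mod 13). 87 = 7×12 + 3. So 12^{87} ≡ 12^{3} ≡ 12 (mod 13)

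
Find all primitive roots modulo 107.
Primitive roots mod 107: {2, 5, 6, 7, 8, 15, 17, 18, 20, 21, 22, 24, 26, 28, 31, 32, 38, 43, 45, 46, 50, 51, 54, 55, 58, 59, 60, 63, 65, 66, 67, 68, 70, 71, 72, 73, 74, 77, 78, 80, 82, 84, 88, 91, 93, 94, 95, 96, 97, 98, 103, 104}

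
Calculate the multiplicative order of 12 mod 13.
Powers of 12 mod 13: 12^1≡12, 12^2≡1. Order = 2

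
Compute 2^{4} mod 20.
16

Using successive squaring:
Binary expansion of 4: 100
Powers of 2 mod 20 (each is the square of the previous):
  2^1 ≡ 2 (mod 20)
  2^2 ≡ 2² = 4 ≡ 4 (mod 20)
  2^4 ≡ 4² = 16 ≡ 16 (mod 20)
4 is a power of 2, so 2^4 is the last square: ≡ 16 (mod 20)
Result: 2^4 ≡ 16 (mod 20)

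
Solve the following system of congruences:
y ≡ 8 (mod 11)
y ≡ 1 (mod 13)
118

Using the Chinese Remainder Theorem:
M = product of moduli = 143
For equation 1: M_1 = 13, 13 ≡ 2 (mod 11), inverse of 13 mod 11 is 6 (check: 2 × 6 = 12 ≡ 1 (mod 11))
For equation 2: M_2 = 11, 11 ≡ 11 (mod 13), inverse of 11 mod 13 is 6 (check: 11 × 6 = 66 ≡ 1 (mod 13))
Combine: y ≡ Σ r_i×M_i×(M_i⁻¹ mod m_i) = 8×13×6 + 1×11×6 = 624 + 66 = 690
690 mod 143 = 118
y ≡ 118 (mod 143)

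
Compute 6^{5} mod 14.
6

Using successive squaring:
Binary expansion of 5: 101
Powers of 6 mod 14 (each is the square of the previous):
  6^1 ≡ 6 (mod 14)
  6^2 ≡ 6² = 36 ≡ 8 (mod 14)
  6^4 ≡ 8² = 64 ≡ 8 (mod 14)
5 = 4 + 1, so 6^5 = 6^4 × 6^1 ≡ 8 × 6 (mod 14)
Multiplying step by step:
  8 × 6 = 48 ≡ 6 (mod 14)
Result: 6^5 ≡ 6 (mod 14)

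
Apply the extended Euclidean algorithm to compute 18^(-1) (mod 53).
Extended GCD: 18(3) + 53(-1) = 1. So 18^(-1) ≡ 3 ≡ 3 (mod 53). Verify: 18 × 3 = 54 ≡ 1 (mod 53)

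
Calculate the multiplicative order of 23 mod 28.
Powers of 23 mod 28: 23^1≡23, 23^2≡25, 23^3≡15, 23^4≡9, 23^5≡11, 23^6≡1. Order = 6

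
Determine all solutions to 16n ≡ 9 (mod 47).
27

Since gcd(16, 47) = 1 divides 9, a solution exists.
Multiply both sides by the inverse of 16 mod 47:
  16^(-1) mod 47 = 3
  x ≡ 3 × 9 ≡ 27 ≡ 27 (mod 47)
Verification: 16 × 27 = 432 = 9 × 47 + 9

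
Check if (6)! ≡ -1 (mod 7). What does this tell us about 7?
(6)! mod 7 = 6. Since this equals -1 (mod 7), Wilson confirms 7 is prime.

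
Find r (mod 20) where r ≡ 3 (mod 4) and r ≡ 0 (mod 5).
M = 4 × 5 = 20. M₁ = 5, y₁ ≡ 1 (mod 4). M₂ = 4, y₂ ≡ 4 (mod 5). r = 3×5×1 + 0×4×4 ≡ 15 (mod 20)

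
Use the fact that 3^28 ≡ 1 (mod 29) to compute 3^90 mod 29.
By Fermat: 3^{28} ≡ 1 (mod 29). 90 = 3×28 + 6. So 3^{90} ≡ 3^{6} ≡ 4 (mod 29)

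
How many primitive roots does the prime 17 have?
Number of primitive roots mod 17 = φ(16) = 8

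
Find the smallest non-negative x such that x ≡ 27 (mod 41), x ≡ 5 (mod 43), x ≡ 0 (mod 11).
4004

Using the Chinese Remainder Theorem:
M = product of moduli = 19393
For equation 1: M_1 = 473, 473 ≡ 22 (mod 41), inverse of 473 mod 41 is 28 (check: 22 × 28 = 616 ≡ 1 (mod 41))
For equation 2: M_2 = 451, 451 ≡ 21 (mod 43), inverse of 451 mod 43 is 41 (check: 21 × 41 = 861 ≡ 1 (mod 43))
For equation 3: M_3 = 1763, 1763 ≡ 3 (mod 11), inverse of 1763 mod 11 is 4 (check: 3 × 4 = 12 ≡ 1 (mod 11))
Combine: x ≡ Σ r_i×M_i×(M_i⁻¹ mod m_i) = 27×473×28 + 5×451×41 + 0×1763×4 = 357588 + 92455 + 0 = 450043
450043 mod 19393 = 4004
x ≡ 4004 (mod 19393)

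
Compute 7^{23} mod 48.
7

Using successive squaring:
Binary expansion of 23: 10111
Powers of 7 mod 48 (each is the square of the previous):
  7^1 ≡ 7 (mod 48)
  7^2 ≡ 7² = 49 ≡ 1 (mod 48)
  7^4 ≡ 1² = 1 ≡ 1 (mod 48)
  7^8 ≡ 1² = 1 ≡ 1 (mod 48)
  7^16 ≡ 1² = 1 ≡ 1 (mod 48)
23 = 16 + 4 + 2 + 1, so 7^23 = 7^16 × 7^4 × 7^2 × 7^1 ≡ 1 × 1 × 1 × 7 (mod 48)
Multiplying step by step:
  1 × 1 = 1 ≡ 1 (mod 48)
  1 × 1 = 1 ≡ 1 (mod 48)
  1 × 7 = 7 ≡ 7 (mod 48)
Result: 7^23 ≡ 7 (mod 48)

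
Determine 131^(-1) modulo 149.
131^(-1) ≡ 91 (mod 149). Verification: 131 × 91 = 11921 ≡ 1 (mod 149)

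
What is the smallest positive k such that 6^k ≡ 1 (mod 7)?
Powers of 6 mod 7: 6^1≡6, 6^2≡1. Order = 2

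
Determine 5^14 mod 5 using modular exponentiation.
Using repeated squaring. 5 ≡ 0 (mod 5). 14 = 8 + 4 + 2 (binary 1110). Repeated squaring mod 5: 0^1 ≡ 0; 0^2 ≡ 0² = 0 ≡ 0; 0^4 ≡ 0² = 0 ≡ 0; 0^8 ≡ 0² = 0 ≡ 0. Multiply: 5^14 ≡ 0^8 × 0^4 × 0^2 ≡ 0 × 0 × 0 (mod 5): 0 × 0 = 0 ≡ 0; 0 × 0 = 0 ≡ 0. So 5^14 ≡ 0 (mod 5).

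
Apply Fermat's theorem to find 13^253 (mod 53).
By Fermat: 13^{52} ≡ 1 (mod 53). 253 = 4×52 + 45. So 13^{253} ≡ 13^{45} ≡ 46 (mod 53)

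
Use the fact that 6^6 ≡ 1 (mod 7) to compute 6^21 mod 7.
By Fermat: 6^{6} ≡ 1 (mod 7). 21 = 3×6 + 3. So 6^{21} ≡ 6^{3} ≡ 6 (mod 7)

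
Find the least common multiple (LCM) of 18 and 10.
90

First find GCD(18, 10) using the Euclidean algorithm:
18 = 1 × 10 + 8
10 = 1 × 8 + 2
8 = 4 × 2 + 0
GCD(18, 10) = 2

LCM formula: LCM(a, b) = (a × b) / GCD(a, b)
LCM(18, 10) = (18 × 10) / 2
LCM(18, 10) = 180 / 2
LCM(18, 10) = 90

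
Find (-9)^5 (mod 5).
(-9) ≡ 1 (mod 5). 5 = 4 + 1 (binary 101). Repeated squaring mod 5: 1^1 ≡ 1; 1^2 ≡ 1² = 1 ≡ 1; 1^4 ≡ 1² = 1 ≡ 1. Multiply: (-9)^5 ≡ 1^4 × 1^1 ≡ 1 × 1 (mod 5): 1 × 1 = 1 ≡ 1. So (-9)^5 ≡ 1 (mod 5).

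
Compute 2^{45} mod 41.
32

Using successive squaring:
Binary expansion of 45: 101101
Powers of 2 mod 41 (each is the square of the previous):
  2^1 ≡ 2 (mod 41)
  2^2 ≡ 2² = 4 ≡ 4 (mod 41)
  2^4 ≡ 4² = 16 ≡ 16 (mod 41)
  2^8 ≡ 16² = 256 ≡ 10 (mod 41)
  2^16 ≡ 10² = 100 ≡ 18 (mod 41)
  2^32 ≡ 18² = 324 ≡ 37 (mod 41)
45 = 32 + 8 + 4 + 1, so 2^45 = 2^32 × 2^8 × 2^4 × 2^1 ≡ 37 × 10 × 16 × 2 (mod 41)
Multiplying step by step:
  37 × 10 = 370 ≡ 1 (mod 41)
  1 × 16 = 16 ≡ 16 (mod 41)
  16 × 2 = 32 ≡ 32 (mod 41)
Result: 2^45 ≡ 32 (mod 41)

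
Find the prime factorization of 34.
2 × 17

Divide by primes starting from smallest:
34 ÷ 2 = 17
17 ÷ 17 = 1

34 = 2 × 17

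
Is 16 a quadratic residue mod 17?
By Euler's criterion: 16^{8} ≡ 1 (mod 17). Since this equals 1, 16 is a QR.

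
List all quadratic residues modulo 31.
QRs mod 31: {1, 2, 4, 5, 7, 8, 9, 10, 14, 16, 18, 19, 20, 25, 28}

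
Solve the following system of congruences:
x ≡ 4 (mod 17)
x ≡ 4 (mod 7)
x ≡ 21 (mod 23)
1194

Using the Chinese Remainder Theorem:
M = product of moduli = 2737
For equation 1: M_1 = 161, 161 ≡ 8 (mod 17), inverse of 161 mod 17 is 15 (check: 8 × 15 = 120 ≡ 1 (mod 17))
For equation 2: M_2 = 391, 391 ≡ 6 (mod 7), inverse of 391 mod 7 is 6 (check: 6 × 6 = 36 ≡ 1 (mod 7))
For equation 3: M_3 = 119, 119 ≡ 4 (mod 23), inverse of 119 mod 23 is 6 (check: 4 × 6 = 24 ≡ 1 (mod 23))
Combine: x ≡ Σ r_i×M_i×(M_i⁻¹ mod m_i) = 4×161×15 + 4×391×6 + 21×119×6 = 9660 + 9384 + 14994 = 34038
34038 mod 2737 = 1194
x ≡ 1194 (mod 2737)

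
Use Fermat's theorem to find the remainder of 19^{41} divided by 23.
14

By Fermat's Little Theorem, a^(p-1) ≡ 1 (mod p) for prime p and gcd(a, p) = 1
Here p = 23, so 19^22 ≡ 1 (mod 23)
We can reduce the exponent: 41 mod 22 = 19
So 19^41 ≡ 19^19 (mod 23)
Computing: 19^19 mod 23 = 14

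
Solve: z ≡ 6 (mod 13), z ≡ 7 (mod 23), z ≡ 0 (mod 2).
M = 13 × 23 × 2 = 598. M₁ = 46, y₁ ≡ 2 (mod 13). M₂ = 26, y₂ ≡ 8 (mod 23). M₃ = 299, y₃ ≡ 1 (mod 2). z = 6×46×2 + 7×26×8 + 0×299×1 ≡ 214 (mod 598)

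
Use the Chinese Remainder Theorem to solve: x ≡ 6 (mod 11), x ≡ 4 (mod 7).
39

Using the Chinese Remainder Theorem:
M = product of moduli = 77
For equation 1: M_1 = 7, 7 ≡ 7 (mod 11), inverse of 7 mod 11 is 8 (check: 7 × 8 = 56 ≡ 1 (mod 11))
For equation 2: M_2 = 11, 11 ≡ 4 (mod 7), inverse of 11 mod 7 is 2 (check: 4 × 2 = 8 ≡ 1 (mod 7))
Combine: x ≡ Σ r_i×M_i×(M_i⁻¹ mod m_i) = 6×7×8 + 4×11×2 = 336 + 88 = 424
424 mod 77 = 39
x ≡ 39 (mod 77)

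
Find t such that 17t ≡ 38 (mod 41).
36

Since gcd(17, 41) = 1 divides 38, a solution exists.
Multiply both sides by the inverse of 17 mod 41:
  17^(-1) mod 41 = 29
  x ≡ 29 × 38 ≡ 1102 ≡ 36 (mod 41)
Verification: 17 × 36 = 612 = 14 × 41 + 38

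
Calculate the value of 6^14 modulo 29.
Using repeated squaring. 14 = 8 + 4 + 2 (binary 1110). Repeated squaring mod 29: 6^1 ≡ 6; 6^2 ≡ 6² = 36 ≡ 7; 6^4 ≡ 7² = 49 ≡ 20; 6^8 ≡ 20² = 400 ≡ 23. Multiply: 6^14 = 6^8 × 6^4 × 6^2 ≡ 23 × 20 × 7 (mod 29): 23 × 20 = 460 ≡ 25; 25 × 7 = 175 ≡ 1. So 6^14 ≡ 1 (mod 29).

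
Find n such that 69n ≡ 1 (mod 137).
69^(-1) ≡ 2 (mod 137). Verification: 69 × 2 = 138 ≡ 1 (mod 137)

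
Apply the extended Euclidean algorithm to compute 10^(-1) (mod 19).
Extended GCD: 10(2) + 19(-1) = 1. So 10^(-1) ≡ 2 ≡ 2 (mod 19). Verify: 10 × 2 = 20 ≡ 1 (mod 19)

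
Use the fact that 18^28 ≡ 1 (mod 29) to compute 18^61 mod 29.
By Fermat: 18^{28} ≡ 1 (mod 29). 61 = 2×28 + 5. So 18^{61} ≡ 18^{5} ≡ 15 (mod 29)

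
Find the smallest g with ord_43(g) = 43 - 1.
p - 1 = 42 has prime divisors 2, 3, 7. h is a primitive root mod 43 iff h^(42/q) ≢ 1 (mod 43) for each such q.
h = 2: 2^21 ≡ 42, 2^14 ≡ 1, 2^6 ≡ 21 (mod 43); 2^14 ≡ 1, so not a primitive root.
h = 3: 3^21 ≡ 42, 3^14 ≡ 36, 3^6 ≡ 41 (mod 43); none is 1, so 3 has order 42 and is a primitive root.
The smallest primitive root mod 43 is g = 3.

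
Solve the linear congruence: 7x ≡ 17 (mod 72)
23

Since gcd(7, 72) = 1 divides 17, a solution exists.
Multiply both sides by the inverse of 7 mod 72:
  7^(-1) mod 72 = 31
  x ≡ 31 × 17 ≡ 527 ≡ 23 (mod 72)
Verification: 7 × 23 = 161 = 2 × 72 + 17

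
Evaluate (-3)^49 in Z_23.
Using Fermat: (-3)^{22} ≡ 1 (mod 23). 49 ≡ 5 (mod 22). So (-3)^{49} ≡ (-3)^{5} ≡ 10 (mod 23)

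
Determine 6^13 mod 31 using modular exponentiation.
Using repeated squaring. 13 = 8 + 4 + 1 (binary 1101). Repeated squaring mod 31: 6^1 ≡ 6; 6^2 ≡ 6² = 36 ≡ 5; 6^4 ≡ 5² = 25 ≡ 25; 6^8 ≡ 25² = 625 ≡ 5. Multiply: 6^13 = 6^8 × 6^4 × 6^1 ≡ 5 × 25 × 6 (mod 31): 5 × 25 = 125 ≡ 1; 1 × 6 = 6 ≡ 6. So 6^13 ≡ 6 (mod 31).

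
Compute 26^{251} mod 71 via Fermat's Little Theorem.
41

By Fermat's Little Theorem, a^(p-1) ≡ 1 (mod p) for prime p and gcd(a, p) = 1
Here p = 71, so 26^70 ≡ 1 (mod 71)
We can reduce the exponent: 251 mod 70 = 41
So 26^251 ≡ 26^41 (mod 71)
Computing: 26^41 mod 71 = 41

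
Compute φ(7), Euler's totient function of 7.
6

Prime factorization: 7 = 7
Using the formula φ(n) = n × Π(1 - 1/p) for each prime factor p:
φ(7) = 7 × (1 - 1/7)
φ(7) = 6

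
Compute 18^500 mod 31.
Using Fermat: 18^{30} ≡ 1 (mod 31). 500 ≡ 20 (mod 30). So 18^{500} ≡ 18^{20} ≡ 25 (mod 31)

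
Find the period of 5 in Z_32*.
Powers of 5 mod 32: 5^1≡5, 5^2≡25, 5^3≡29, 5^4≡17, 5^5≡21, 5^6≡9, 5^7≡13, 5^8≡1. Order = 8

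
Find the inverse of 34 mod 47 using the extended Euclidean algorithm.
Extended GCD: 34(18) + 47(-13) = 1. So 34^(-1) ≡ 18 ≡ 18 (mod 47). Verify: 34 × 18 = 612 ≡ 1 (mod 47)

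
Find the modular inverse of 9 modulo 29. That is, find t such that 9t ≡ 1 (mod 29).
13

Using Extended Euclidean Algorithm:
gcd(9, 29) = 1
Bezout coefficients: 9 × 13 + 29 × -4 = 1
So 9 × 13 ≡ 1 (mod 29)
The inverse is 13 mod 29 = 13
Verification: 9 × 13 = 117 = 4 × 29 + 1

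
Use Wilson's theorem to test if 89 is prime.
(88)! mod 89 = 88. Since 88 ≡ -1 (mod 89), 89 is prime.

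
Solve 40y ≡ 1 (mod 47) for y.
20

Using Extended Euclidean Algorithm:
gcd(40, 47) = 1
Bezout coefficients: 40 × 20 + 47 × -17 = 1
So 40 × 20 ≡ 1 (mod 47)
The inverse is 20 mod 47 = 20
Verification: 40 × 20 = 800 = 17 × 47 + 1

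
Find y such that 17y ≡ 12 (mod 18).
6

Since gcd(17, 18) = 1 divides 12, a solution exists.
Multiply both sides by the inverse of 17 mod 18:
  17^(-1) mod 18 = 17
  x ≡ 17 × 12 ≡ 204 ≡ 6 (mod 18)
Verification: 17 × 6 = 102 = 5 × 18 + 12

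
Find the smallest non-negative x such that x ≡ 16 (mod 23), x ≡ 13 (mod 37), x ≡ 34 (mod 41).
32055

Using the Chinese Remainder Theorem:
M = product of moduli = 34891
For equation 1: M_1 = 1517, 1517 ≡ 22 (mod 23), inverse of 1517 mod 23 is 22 (check: 22 × 22 = 484 ≡ 1 (mod 23))
For equation 2: M_2 = 943, 943 ≡ 18 (mod 37), inverse of 943 mod 37 is 35 (check: 18 × 35 = 630 ≡ 1 (mod 37))
For equation 3: M_3 = 851, 851 ≡ 31 (mod 41), inverse of 851 mod 41 is 4 (check: 31 × 4 = 124 ≡ 1 (mod 41))
Combine: x ≡ Σ r_i×M_i×(M_i⁻¹ mod m_i) = 16×1517×22 + 13×943×35 + 34×851×4 = 533984 + 429065 + 115736 = 1078785
1078785 mod 34891 = 32055
x ≡ 32055 (mod 34891)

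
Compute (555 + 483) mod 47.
4

(555 + 483) = 1038
1038 mod 47 = 4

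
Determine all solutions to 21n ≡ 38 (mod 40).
38

Since gcd(21, 40) = 1 divides 38, a solution exists.
Multiply both sides by the inverse of 21 mod 40:
  21^(-1) mod 40 = 21
  x ≡ 21 × 38 ≡ 798 ≡ 38 (mod 40)
Verification: 21 × 38 = 798 = 19 × 40 + 38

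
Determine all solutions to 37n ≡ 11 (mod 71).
31

Since gcd(37, 71) = 1 divides 11, a solution exists.
Multiply both sides by the inverse of 37 mod 71:
  37^(-1) mod 71 = 48
  x ≡ 48 × 11 ≡ 528 ≡ 31 (mod 71)
Verification: 37 × 31 = 1147 = 16 × 71 + 11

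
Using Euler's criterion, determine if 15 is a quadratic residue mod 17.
By Euler's criterion: 15^{8} ≡ 1 (mod 17). Since this equals 1, 15 is a QR.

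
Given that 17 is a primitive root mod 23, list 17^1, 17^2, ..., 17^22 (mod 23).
g^1, g^2, ..., g^{22} mod 23: {17, 13, 14, 8, 21, 12, 20, 18, 7, 4, 22, 6, 10, 9, 15, 2, 11, 3, 5, 16, 19, 1}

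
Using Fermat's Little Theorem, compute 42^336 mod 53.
By Fermat: 42^{52} ≡ 1 (mod 53). 336 = 6×52 + 24. So 42^{336} ≡ 42^{24} ≡ 46 (mod 53)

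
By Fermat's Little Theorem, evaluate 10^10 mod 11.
By Fermat's Little Theorem, 10^{10} ≡ 1 (mod 11) since 11 is prime and gcd(10, 11) = 1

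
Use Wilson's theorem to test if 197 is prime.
(196)! mod 197 = 196. Since 196 ≡ -1 (mod 197), 197 is prime.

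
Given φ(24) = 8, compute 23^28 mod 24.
By Euler: 23^{8} ≡ 1 (mod 24) since gcd(23, 24) = 1. 28 = 3×8 + 4. So 23^{28} ≡ 23^{4} ≡ 1 (mod 24)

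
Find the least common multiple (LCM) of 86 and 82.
3526

First find GCD(86, 82) using the Euclidean algorithm:
86 = 1 × 82 + 4
82 = 20 × 4 + 2
4 = 2 × 2 + 0
GCD(86, 82) = 2

LCM formula: LCM(a, b) = (a × b) / GCD(a, b)
LCM(86, 82) = (86 × 82) / 2
LCM(86, 82) = 7052 / 2
LCM(86, 82) = 3526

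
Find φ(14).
6

Prime factorization: 14 = 2 × 7
Using the formula φ(n) = n × Π(1 - 1/p) for each prime factor p:
φ(14) = 14 × (1 - 1/2) × (1 - 1/7)
φ(14) = 6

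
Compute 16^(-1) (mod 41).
16^(-1) ≡ 18 (mod 41). Verification: 16 × 18 = 288 ≡ 1 (mod 41)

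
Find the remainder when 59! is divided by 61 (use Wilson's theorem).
(60)! = (59)! × (60) ≡ -1 (mod 61). So (59)! ≡ -1 × (60)^(-1) ≡ (-1)×(-1) = 1 (mod 61)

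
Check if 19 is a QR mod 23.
By Euler's criterion: 19^{11} ≡ 22 (mod 23). Since this equals -1 (≡ 22), 19 is not a QR.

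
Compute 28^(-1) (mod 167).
28^(-1) ≡ 6 (mod 167). Verification: 28 × 6 = 168 ≡ 1 (mod 167)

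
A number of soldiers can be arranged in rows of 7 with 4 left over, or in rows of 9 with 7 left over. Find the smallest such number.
M = 7 × 9 = 63. M₁ = 9, y₁ ≡ 4 (mod 7). M₂ = 7, y₂ ≡ 4 (mod 9). k = 4×9×4 + 7×7×4 ≡ 25 (mod 63). The smallest positive such number is 25.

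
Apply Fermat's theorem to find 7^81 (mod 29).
By Fermat: 7^{28} ≡ 1 (mod 29). 81 = 2×28 + 25. So 7^{81} ≡ 7^{25} ≡ 23 (mod 29)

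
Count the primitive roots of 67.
20

The number of primitive roots modulo p is φ(p-1) = φ(66)
φ(66) = 20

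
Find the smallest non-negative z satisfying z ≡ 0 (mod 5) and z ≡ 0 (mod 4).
M = 5 × 4 = 20. M₁ = 4, y₁ ≡ 4 (mod 5). M₂ = 5, y₂ ≡ 1 (mod 4). z = 0×4×4 + 0×5×1 ≡ 0 (mod 20)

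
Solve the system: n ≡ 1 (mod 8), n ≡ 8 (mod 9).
M = 8 × 9 = 72. M₁ = 9, y₁ ≡ 1 (mod 8). M₂ = 8, y₂ ≡ 8 (mod 9). n = 1×9×1 + 8×8×8 ≡ 17 (mod 72)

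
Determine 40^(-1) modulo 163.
40^(-1) ≡ 53 (mod 163). Verification: 40 × 53 = 2120 ≡ 1 (mod 163)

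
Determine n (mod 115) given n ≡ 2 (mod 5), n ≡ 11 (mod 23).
57

Using the Chinese Remainder Theorem:
M = product of moduli = 115
For equation 1: M_1 = 23, 23 ≡ 3 (mod 5), inverse of 23 mod 5 is 2 (check: 3 × 2 = 6 ≡ 1 (mod 5))
For equation 2: M_2 = 5, 5 ≡ 5 (mod 23), inverse of 5 mod 23 is 14 (check: 5 × 14 = 70 ≡ 1 (mod 23))
Combine: n ≡ Σ r_i×M_i×(M_i⁻¹ mod m_i) = 2×23×2 + 11×5×14 = 92 + 770 = 862
862 mod 115 = 57
n ≡ 57 (mod 115)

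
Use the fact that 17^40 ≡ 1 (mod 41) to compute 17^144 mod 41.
By Fermat: 17^{40} ≡ 1 (mod 41). 144 = 3×40 + 24. So 17^{144} ≡ 17^{24} ≡ 37 (mod 41)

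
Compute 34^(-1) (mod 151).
34^(-1) ≡ 40 (mod 151). Verification: 34 × 40 = 1360 ≡ 1 (mod 151)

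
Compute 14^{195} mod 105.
14

Using successive squaring:
Binary expansion of 195: 11000011
Powers of 14 mod 105 (each is the square of the previous):
  14^1 ≡ 14 (mod 105)
  14^2 ≡ 14² = 196 ≡ 91 (mod 105)
  14^4 ≡ 91² = 8281 ≡ 91 (mod 105)
  14^8 ≡ 91² = 8281 ≡ 91 (mod 105)
  14^16 ≡ 91² = 8281 ≡ 91 (mod 105)
  14^32 ≡ 91² = 8281 ≡ 91 (mod 105)
  14^64 ≡ 91² = 8281 ≡ 91 (mod 105)
  14^128 ≡ 91² = 8281 ≡ 91 (mod 105)
195 = 128 + 64 + 2 + 1, so 14^195 = 14^128 × 14^64 × 14^2 × 14^1 ≡ 91 × 91 × 91 × 14 (mod 105)
Multiplying step by step:
  91 × 91 = 8281 ≡ 91 (mod 105)
  91 × 91 = 8281 ≡ 91 (mod 105)
  91 × 14 = 1274 ≡ 14 (mod 105)
Result: 14^195 ≡ 14 (mod 105)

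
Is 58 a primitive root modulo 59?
No

To verify, check if 58^(58/q) ≢ 1 (mod 59) for each prime divisor q of 58
Divisors of 58 = 58: [1, 2, 29, 58]
  58^(58/2) = 58^29 ≡ 58 (mod 59)
  58^(58/29) = 58^2 ≡ 1 (mod 59)
Conclusion: 58 is not a primitive root modulo 59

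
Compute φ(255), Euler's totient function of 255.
128

Prime factorization: 255 = 3 × 5 × 17
Using the formula φ(n) = n × Π(1 - 1/p) for each prime factor p:
φ(255) = 255 × (1 - 1/3) × (1 - 1/5) × (1 - 1/17)
φ(255) = 128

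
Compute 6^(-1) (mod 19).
6^(-1) ≡ 16 (mod 19). Verification: 6 × 16 = 96 ≡ 1 (mod 19)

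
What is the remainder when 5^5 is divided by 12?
5 = 4 + 1 (binary 101). Repeated squaring mod 12: 5^1 ≡ 5; 5^2 ≡ 5² = 25 ≡ 1; 5^4 ≡ 1² = 1 ≡ 1. Multiply: 5^5 = 5^4 × 5^1 ≡ 1 × 5 (mod 12): 1 × 5 = 5 ≡ 5. So 5^5 ≡ 5 (mod 12).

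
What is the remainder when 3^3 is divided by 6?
3 = 2 + 1 (binary 11). Repeated squaring mod 6: 3^1 ≡ 3; 3^2 ≡ 3² = 9 ≡ 3. Multiply: 3^3 = 3^2 × 3^1 ≡ 3 × 3 (mod 6): 3 × 3 = 9 ≡ 3. So 3^3 ≡ 3 (mod 6).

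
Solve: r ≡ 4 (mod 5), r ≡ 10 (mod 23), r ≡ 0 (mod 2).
M = 5 × 23 × 2 = 230. M₁ = 46, y₁ ≡ 1 (mod 5). M₂ = 10, y₂ ≡ 7 (mod 23). M₃ = 115, y₃ ≡ 1 (mod 2). r = 4×46×1 + 10×10×7 + 0×115×1 ≡ 194 (mod 230)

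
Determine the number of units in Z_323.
288

Prime factorization: 323 = 17 × 19
Using the formula φ(n) = n × Π(1 - 1/p) for each prime factor p:
φ(323) = 323 × (1 - 1/17) × (1 - 1/19)
φ(323) = 288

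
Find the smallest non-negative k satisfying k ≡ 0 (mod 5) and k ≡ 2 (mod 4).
M = 5 × 4 = 20. M₁ = 4, y₁ ≡ 4 (mod 5). M₂ = 5, y₂ ≡ 1 (mod 4). k = 0×4×4 + 2×5×1 ≡ 10 (mod 20)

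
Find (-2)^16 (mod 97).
Using repeated squaring. (-2) ≡ 95 (mod 97). 16 = 16 (binary 10000). Repeated squaring mod 97: 95^1 ≡ 95; 95^2 ≡ 95² = 9025 ≡ 4; 95^4 ≡ 4² = 16 ≡ 16; 95^8 ≡ 16² = 256 ≡ 62; 95^16 ≡ 62² = 3844 ≡ 61. So (-2)^16 ≡ 61 (mod 97).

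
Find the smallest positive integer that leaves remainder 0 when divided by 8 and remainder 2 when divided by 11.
M = 8 × 11 = 88. M₁ = 11, y₁ ≡ 3 (mod 8). M₂ = 8, y₂ ≡ 7 (mod 11). k = 0×11×3 + 2×8×7 ≡ 24 (mod 88). The smallest positive such number is 24.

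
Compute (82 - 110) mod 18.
8

(82 - 110) = -28
-28 mod 18 = 8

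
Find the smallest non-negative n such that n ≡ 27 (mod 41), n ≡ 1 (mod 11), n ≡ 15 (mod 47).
2036

Using the Chinese Remainder Theorem:
M = product of moduli = 21197
For equation 1: M_1 = 517, 517 ≡ 25 (mod 41), inverse of 517 mod 41 is 23 (check: 25 × 23 = 575 ≡ 1 (mod 41))
For equation 2: M_2 = 1927, 1927 ≡ 2 (mod 11), inverse of 1927 mod 11 is 6 (check: 2 × 6 = 12 ≡ 1 (mod 11))
For equation 3: M_3 = 451, 451 ≡ 28 (mod 47), inverse of 451 mod 47 is 42 (check: 28 × 42 = 1176 ≡ 1 (mod 47))
Combine: n ≡ Σ r_i×M_i×(M_i⁻¹ mod m_i) = 27×517×23 + 1×1927×6 + 15×451×42 = 321057 + 11562 + 284130 = 616749
616749 mod 21197 = 2036
n ≡ 2036 (mod 21197)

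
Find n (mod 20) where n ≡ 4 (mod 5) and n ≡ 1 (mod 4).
M = 5 × 4 = 20. M₁ = 4, y₁ ≡ 4 (mod 5). M₂ = 5, y₂ ≡ 1 (mod 4). n = 4×4×4 + 1×5×1 ≡ 9 (mod 20)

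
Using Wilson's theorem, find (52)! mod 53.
By Wilson's theorem, (52)! ≡ -1 ≡ 52 (mod 53)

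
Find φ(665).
432

Prime factorization: 665 = 5 × 7 × 19
Using the formula φ(n) = n × Π(1 - 1/p) for each prime factor p:
φ(665) = 665 × (1 - 1/5) × (1 - 1/7) × (1 - 1/19)
φ(665) = 432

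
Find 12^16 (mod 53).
Using repeated squaring. 16 = 16 (binary 10000). Repeated squaring mod 53: 12^1 ≡ 12; 12^2 ≡ 12² = 144 ≡ 38; 12^4 ≡ 38² = 1444 ≡ 13; 12^8 ≡ 13² = 169 ≡ 10; 12^16 ≡ 10² = 100 ≡ 47. So 12^16 ≡ 47 (mod 53).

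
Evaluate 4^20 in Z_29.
Using repeated squaring. 20 = 16 + 4 (binary 10100). Repeated squaring mod 29: 4^1 ≡ 4; 4^2 ≡ 4² = 16 ≡ 16; 4^4 ≡ 16² = 256 ≡ 24; 4^8 ≡ 24² = 576 ≡ 25; 4^16 ≡ 25² = 625 ≡ 16. Multiply: 4^20 = 4^16 × 4^4 ≡ 16 × 24 (mod 29): 16 × 24 = 384 ≡ 7. So 4^20 ≡ 7 (mod 29).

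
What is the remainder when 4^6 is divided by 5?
6 = 4 + 2 (binary 110). Repeated squaring mod 5: 4^1 ≡ 4; 4^2 ≡ 4² = 16 ≡ 1; 4^4 ≡ 1² = 1 ≡ 1. Multiply: 4^6 = 4^4 × 4^2 ≡ 1 × 1 (mod 5): 1 × 1 = 1 ≡ 1. So 4^6 ≡ 1 (mod 5).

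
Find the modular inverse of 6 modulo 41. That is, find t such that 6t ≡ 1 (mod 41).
7

Using Extended Euclidean Algorithm:
gcd(6, 41) = 1
Bezout coefficients: 6 × 7 + 41 × -1 = 1
So 6 × 7 ≡ 1 (mod 41)
The inverse is 7 mod 41 = 7
Verification: 6 × 7 = 42 = 1 × 41 + 1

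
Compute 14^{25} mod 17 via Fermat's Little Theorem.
3

By Fermat's Little Theorem, a^(p-1) ≡ 1 (mod p) for prime p and gcd(a, p) = 1
Here p = 17, so 14^16 ≡ 1 (mod 17)
We can reduce the exponent: 25 mod 16 = 9
So 14^25 ≡ 14^9 (mod 17)
Computing: 14^9 mod 17 = 3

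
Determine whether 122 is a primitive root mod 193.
p - 1 = 192 has prime divisors 2, 3. Check 122^(192/q) mod 193 for each: 122^(192/2) = 122^96 ≡ 192, 122^(192/3) = 122^64 ≡ 1 (mod 193). Since 122^64 ≡ 1 (mod 193), the order of 122 divides 64 (in fact the order is 64) ≠ 192, so it is not a primitive root.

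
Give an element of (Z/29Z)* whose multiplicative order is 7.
7 has order 7 mod 29 since 7^{7} ≡ 1 (mod 29) and no smaller power works.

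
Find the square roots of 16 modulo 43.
The square roots of 16 mod 43 are 4 and 39. Verify: 4² = 16 ≡ 16 (mod 43)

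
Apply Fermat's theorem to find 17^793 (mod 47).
By Fermat: 17^{46} ≡ 1 (mod 47). 793 ≡ 11 (mod 46). So 17^{793} ≡ 17^{11} ≡ 6 (mod 47)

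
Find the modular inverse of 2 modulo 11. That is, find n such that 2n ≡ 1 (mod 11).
6

Using Extended Euclidean Algorithm:
gcd(2, 11) = 1
Bezout coefficients: 2 × -5 + 11 × 1 = 1
So 2 × -5 ≡ 1 (mod 11)
The inverse is -5 mod 11 = 6
Verification: 2 × 6 = 12 = 1 × 11 + 1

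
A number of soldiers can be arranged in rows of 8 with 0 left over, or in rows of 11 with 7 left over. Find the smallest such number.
M = 8 × 11 = 88. M₁ = 11, y₁ ≡ 3 (mod 8). M₂ = 8, y₂ ≡ 7 (mod 11). t = 0×11×3 + 7×8×7 ≡ 40 (mod 88). The smallest positive such number is 40.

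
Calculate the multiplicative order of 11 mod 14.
Powers of 11 mod 14: 11^1≡11, 11^2≡9, 11^3≡1. Order = 3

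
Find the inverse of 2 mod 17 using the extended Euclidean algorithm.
Extended GCD: 2(-8) + 17(1) = 1. So 2^(-1) ≡ 9 ≡ 9 (mod 17). Verify: 2 × 9 = 18 ≡ 1 (mod 17)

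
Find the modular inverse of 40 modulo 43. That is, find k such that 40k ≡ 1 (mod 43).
14

Using Extended Euclidean Algorithm:
gcd(40, 43) = 1
Bezout coefficients: 40 × 14 + 43 × -13 = 1
So 40 × 14 ≡ 1 (mod 43)
The inverse is 14 mod 43 = 14
Verification: 40 × 14 = 560 = 13 × 43 + 1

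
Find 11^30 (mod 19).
Using Fermat: 11^{18} ≡ 1 (mod 19). 30 ≡ 12 (mod 18). So 11^{30} ≡ 11^{12} ≡ 1 (mod 19)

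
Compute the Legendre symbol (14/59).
(14/59) = 14^{29} mod 59 = -1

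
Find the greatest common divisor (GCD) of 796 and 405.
1

Using the Euclidean algorithm:
796 = 1 × 405 + 391
405 = 1 × 391 + 14
391 = 27 × 14 + 13
14 = 1 × 13 + 1
13 = 13 × 1 + 0

GCD(796, 405) = 1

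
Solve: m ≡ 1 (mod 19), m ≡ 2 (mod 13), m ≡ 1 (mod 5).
M = 19 × 13 × 5 = 1235. M₁ = 65, y₁ ≡ 12 (mod 19). M₂ = 95, y₂ ≡ 10 (mod 13). M₃ = 247, y₃ ≡ 3 (mod 5). m = 1×65×12 + 2×95×10 + 1×247×3 ≡ 951 (mod 1235)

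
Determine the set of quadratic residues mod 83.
QRs mod 83: {1, 3, 4, 7, 9, 10, 11, 12, 16, 17, 21, 23, 25, 26, 27, 28, 29, 30, 31, 33, 36, 37, 38, 40, 41, 44, 48, 49, 51, 59, 61, 63, 64, 65, 68, 69, 70, 75, 77, 78, 81}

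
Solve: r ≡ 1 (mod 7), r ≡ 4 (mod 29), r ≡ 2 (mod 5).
M = 7 × 29 × 5 = 1015. M₁ = 145, y₁ ≡ 3 (mod 7). M₂ = 35, y₂ ≡ 5 (mod 29). M₃ = 203, y₃ ≡ 2 (mod 5). r = 1×145×3 + 4×35×5 + 2×203×2 ≡ 932 (mod 1015)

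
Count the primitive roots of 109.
36

The number of primitive roots modulo p is φ(p-1) = φ(108)
φ(108) = 36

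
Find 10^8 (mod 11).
8 = 8 (binary 1000). Repeated squaring mod 11: 10^1 ≡ 10; 10^2 ≡ 10² = 100 ≡ 1; 10^4 ≡ 1² = 1 ≡ 1; 10^8 ≡ 1² = 1 ≡ 1. So 10^8 ≡ 1 (mod 11).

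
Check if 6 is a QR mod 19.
By Euler's criterion: 6^{9} ≡ 1 (mod 19). Since this equals 1, 6 is a QR.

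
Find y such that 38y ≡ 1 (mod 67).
38^(-1) ≡ 30 (mod 67). Verification: 38 × 30 = 1140 ≡ 1 (mod 67)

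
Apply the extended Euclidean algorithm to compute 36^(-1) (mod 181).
Extended GCD: 36(-5) + 181(1) = 1. So 36^(-1) ≡ 176 ≡ 176 (mod 181). Verify: 36 × 176 = 6336 ≡ 1 (mod 181)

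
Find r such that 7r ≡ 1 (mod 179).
7^(-1) ≡ 128 (mod 179). Verification: 7 × 128 = 896 ≡ 1 (mod 179)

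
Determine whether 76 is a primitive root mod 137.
p - 1 = 136 has prime divisors 2, 17. Check 76^(136/q) mod 137 for each: 76^(136/2) = 76^68 ≡ 1, 76^(136/17) = 76^8 ≡ 123 (mod 137). Since 76^68 ≡ 1 (mod 137), the order of 76 divides 68 (in fact the order is 68) ≠ 136, so it is not a primitive root.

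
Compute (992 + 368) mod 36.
28

(992 + 368) = 1360
1360 mod 36 = 28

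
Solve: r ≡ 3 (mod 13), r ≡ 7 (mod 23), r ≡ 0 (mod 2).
M = 13 × 23 × 2 = 598. M₁ = 46, y₁ ≡ 2 (mod 13). M₂ = 26, y₂ ≡ 8 (mod 23). M₃ = 299, y₃ ≡ 1 (mod 2). r = 3×46×2 + 7×26×8 + 0×299×1 ≡ 536 (mod 598)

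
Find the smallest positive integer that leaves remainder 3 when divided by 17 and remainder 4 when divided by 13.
M = 17 × 13 = 221. M₁ = 13, y₁ ≡ 4 (mod 17). M₂ = 17, y₂ ≡ 10 (mod 13). y = 3×13×4 + 4×17×10 ≡ 173 (mod 221). The smallest positive such number is 173.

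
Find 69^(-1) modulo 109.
79

Using Extended Euclidean Algorithm:
gcd(69, 109) = 1
Bezout coefficients: 69 × -30 + 109 × 19 = 1
So 69 × -30 ≡ 1 (mod 109)
The inverse is -30 mod 109 = 79
Verification: 69 × 79 = 5451 = 50 × 109 + 1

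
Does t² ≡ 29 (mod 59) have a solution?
By Euler's criterion: 29^{29} ≡ 1 (mod 59). Since this equals 1, 29 is a QR.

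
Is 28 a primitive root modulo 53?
No

To verify, check if 28^(52/q) ≢ 1 (mod 53) for each prime divisor q of 52
Divisors of 52 = 52: [1, 2, 4, 13, 26, 52]
  28^(52/2) = 28^26 ≡ 1 (mod 53)
  28^(52/13) = 28^4 ≡ 15 (mod 53)
Conclusion: 28 is not a primitive root modulo 53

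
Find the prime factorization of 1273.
19 × 67

Divide by primes starting from smallest:
1273 ÷ 19 = 67
67 ÷ 67 = 1

1273 = 19 × 67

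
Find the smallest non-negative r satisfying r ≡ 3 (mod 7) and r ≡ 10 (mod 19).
M = 7 × 19 = 133. M₁ = 19, y₁ ≡ 3 (mod 7). M₂ = 7, y₂ ≡ 11 (mod 19). r = 3×19×3 + 10×7×11 ≡ 10 (mod 133)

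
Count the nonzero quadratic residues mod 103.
For prime 103, there are (p-1)/2 = (103-1)/2 = 51 quadratic residues (excluding 0).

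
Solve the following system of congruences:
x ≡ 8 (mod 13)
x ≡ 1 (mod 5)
21

Using the Chinese Remainder Theorem:
M = product of moduli = 65
For equation 1: M_1 = 5, 5 ≡ 5 (mod 13), inverse of 5 mod 13 is 8 (check: 5 × 8 = 40 ≡ 1 (mod 13))
For equation 2: M_2 = 13, 13 ≡ 3 (mod 5), inverse of 13 mod 5 is 2 (check: 3 × 2 = 6 ≡ 1 (mod 5))
Combine: x ≡ Σ r_i×M_i×(M_i⁻¹ mod m_i) = 8×5×8 + 1×13×2 = 320 + 26 = 346
346 mod 65 = 21
x ≡ 21 (mod 65)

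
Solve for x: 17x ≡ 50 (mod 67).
66

Since gcd(17, 67) = 1 divides 50, a solution exists.
Multiply both sides by the inverse of 17 mod 67:
  17^(-1) mod 67 = 4
  x ≡ 4 × 50 ≡ 200 ≡ 66 (mod 67)
Verification: 17 × 66 = 1122 = 16 × 67 + 50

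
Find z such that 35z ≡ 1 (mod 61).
35^(-1) ≡ 7 (mod 61). Verification: 35 × 7 = 245 ≡ 1 (mod 61)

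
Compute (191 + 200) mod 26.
1

(191 + 200) = 391
391 mod 26 = 1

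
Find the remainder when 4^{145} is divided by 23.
By Fermat: 4^{22} ≡ 1 (mod 23). 145 = 6×22 + 13. So 4^{145} ≡ 4^{13} ≡ 16 (mod 23)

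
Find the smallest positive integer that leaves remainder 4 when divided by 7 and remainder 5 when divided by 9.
M = 7 × 9 = 63. M₁ = 9, y₁ ≡ 4 (mod 7). M₂ = 7, y₂ ≡ 4 (mod 9). t = 4×9×4 + 5×7×4 ≡ 32 (mod 63). The smallest positive such number is 32.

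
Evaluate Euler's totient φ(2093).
1584

Prime factorization: 2093 = 7 × 13 × 23
Using the formula φ(n) = n × Π(1 - 1/p) for each prime factor p:
φ(2093) = 2093 × (1 - 1/7) × (1 - 1/13) × (1 - 1/23)
φ(2093) = 1584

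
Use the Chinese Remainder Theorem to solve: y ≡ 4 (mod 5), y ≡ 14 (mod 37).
14

Using the Chinese Remainder Theorem:
M = product of moduli = 185
For equation 1: M_1 = 37, 37 ≡ 2 (mod 5), inverse of 37 mod 5 is 3 (check: 2 × 3 = 6 ≡ 1 (mod 5))
For equation 2: M_2 = 5, 5 ≡ 5 (mod 37), inverse of 5 mod 37 is 15 (check: 5 × 15 = 75 ≡ 1 (mod 37))
Combine: y ≡ Σ r_i×M_i×(M_i⁻¹ mod m_i) = 4×37×3 + 14×5×15 = 444 + 1050 = 1494
1494 mod 185 = 14
y ≡ 14 (mod 185)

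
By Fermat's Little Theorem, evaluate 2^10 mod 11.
By Fermat's Little Theorem, 2^{10} ≡ 1 (mod 11) since 11 is prime and gcd(2, 11) = 1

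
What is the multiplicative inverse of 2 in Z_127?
2^(-1) ≡ 64 (mod 127). Verification: 2 × 64 = 128 ≡ 1 (mod 127)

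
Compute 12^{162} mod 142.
60

Using successive squaring:
Binary expansion of 162: 10100010
Powers of 12 mod 142 (each is the square of the previous):
  12^1 ≡ 12 (mod 142)
  12^2 ≡ 12² = 144 ≡ 2 (mod 142)
  12^4 ≡ 2² = 4 ≡ 4 (mod 142)
  12^8 ≡ 4² = 16 ≡ 16 (mod 142)
  12^16 ≡ 16² = 256 ≡ 114 (mod 142)
  12^32 ≡ 114² = 12996 ≡ 74 (mod 142)
  12^64 ≡ 74² = 5476 ≡ 80 (mod 142)
  12^128 ≡ 80² = 6400 ≡ 10 (mod 142)
162 = 128 + 32 + 2, so 12^162 = 12^128 × 12^32 × 12^2 ≡ 10 × 74 × 2 (mod 142)
Multiplying step by step:
  10 × 74 = 740 ≡ 30 (mod 142)
  30 × 2 = 60 ≡ 60 (mod 142)
Result: 12^162 ≡ 60 (mod 142)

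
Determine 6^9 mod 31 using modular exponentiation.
9 = 8 + 1 (binary 1001). Repeated squaring mod 31: 6^1 ≡ 6; 6^2 ≡ 6² = 36 ≡ 5; 6^4 ≡ 5² = 25 ≡ 25; 6^8 ≡ 25² = 625 ≡ 5. Multiply: 6^9 = 6^8 × 6^1 ≡ 5 × 6 (mod 31): 5 × 6 = 30 ≡ 30. So 6^9 ≡ 30 (mod 31).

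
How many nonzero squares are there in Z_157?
For prime 157, there are (p-1)/2 = (157-1)/2 = 78 quadratic residues (excluding 0).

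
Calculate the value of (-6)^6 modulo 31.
(-6) ≡ 25 (mod 31). 6 = 4 + 2 (binary 110). Repeated squaring mod 31: 25^1 ≡ 25; 25^2 ≡ 25² = 625 ≡ 5; 25^4 ≡ 5² = 25 ≡ 25. Multiply: (-6)^6 ≡ 25^4 × 25^2 ≡ 25 × 5 (mod 31): 25 × 5 = 125 ≡ 1. So (-6)^6 ≡ 1 (mod 31).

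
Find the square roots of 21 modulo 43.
The square roots of 21 mod 43 are 35 and 8. Verify: 35² = 1225 ≡ 21 (mod 43)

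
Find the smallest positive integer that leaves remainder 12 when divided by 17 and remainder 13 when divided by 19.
M = 17 × 19 = 323. M₁ = 19, y₁ ≡ 9 (mod 17). M₂ = 17, y₂ ≡ 9 (mod 19). n = 12×19×9 + 13×17×9 ≡ 165 (mod 323). The smallest positive such number is 165.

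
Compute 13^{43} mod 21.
13

Using successive squaring:
Binary expansion of 43: 101011
Powers of 13 mod 21 (each is the square of the previous):
  13^1 ≡ 13 (mod 21)
  13^2 ≡ 13² = 169 ≡ 1 (mod 21)
  13^4 ≡ 1² = 1 ≡ 1 (mod 21)
  13^8 ≡ 1² = 1 ≡ 1 (mod 21)
  13^16 ≡ 1² = 1 ≡ 1 (mod 21)
  13^32 ≡ 1² = 1 ≡ 1 (mod 21)
43 = 32 + 8 + 2 + 1, so 13^43 = 13^32 × 13^8 × 13^2 × 13^1 ≡ 1 × 1 × 1 × 13 (mod 21)
Multiplying step by step:
  1 × 1 = 1 ≡ 1 (mod 21)
  1 × 1 = 1 ≡ 1 (mod 21)
  1 × 13 = 13 ≡ 13 (mod 21)
Result: 13^43 ≡ 13 (mod 21)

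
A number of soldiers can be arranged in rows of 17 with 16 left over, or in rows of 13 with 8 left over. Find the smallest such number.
M = 17 × 13 = 221. M₁ = 13, y₁ ≡ 4 (mod 17). M₂ = 17, y₂ ≡ 10 (mod 13). y = 16×13×4 + 8×17×10 ≡ 203 (mod 221). The smallest positive such number is 203.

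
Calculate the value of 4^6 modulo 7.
6 = 4 + 2 (binary 110). Repeated squaring mod 7: 4^1 ≡ 4; 4^2 ≡ 4² = 16 ≡ 2; 4^4 ≡ 2² = 4 ≡ 4. Multiply: 4^6 = 4^4 × 4^2 ≡ 4 × 2 (mod 7): 4 × 2 = 8 ≡ 1. So 4^6 ≡ 1 (mod 7).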